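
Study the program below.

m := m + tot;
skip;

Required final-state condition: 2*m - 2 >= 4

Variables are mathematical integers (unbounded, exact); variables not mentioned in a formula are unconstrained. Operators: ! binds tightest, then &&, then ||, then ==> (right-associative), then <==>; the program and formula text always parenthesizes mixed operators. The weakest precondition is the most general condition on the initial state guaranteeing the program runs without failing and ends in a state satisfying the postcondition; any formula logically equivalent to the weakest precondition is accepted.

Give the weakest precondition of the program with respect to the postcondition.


Working backward. After the program, the postcondition 2*m - 2 >= 4 must hold; in canonical form it is 2*m >= 6.
Before skip: 2*m >= 6
Before m := m + tot: 2*m + 2*tot >= 6
Answer: WP = 2*m + 2*tot >= 6


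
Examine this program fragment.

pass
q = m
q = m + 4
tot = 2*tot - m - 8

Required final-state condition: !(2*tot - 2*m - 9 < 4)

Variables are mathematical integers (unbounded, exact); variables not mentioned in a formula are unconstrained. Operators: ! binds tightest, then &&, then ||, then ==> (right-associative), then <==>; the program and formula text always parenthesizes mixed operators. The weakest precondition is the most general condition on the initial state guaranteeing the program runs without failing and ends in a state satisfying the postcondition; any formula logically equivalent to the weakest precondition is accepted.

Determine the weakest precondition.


Working backward. After the program, the postcondition !(2*tot - 2*m - 9 < 4) must hold; in canonical form it is !(2*tot < 2*m + 13).
Before tot := 2*tot - m - 8: !(4*tot < 4*m + 29)
Before q := m + 4: !(4*tot < 4*m + 29)
Before q := m: !(4*tot < 4*m + 29)
Before skip: !(4*tot < 4*m + 29)
Answer: WP = !(4*tot < 4*m + 29)


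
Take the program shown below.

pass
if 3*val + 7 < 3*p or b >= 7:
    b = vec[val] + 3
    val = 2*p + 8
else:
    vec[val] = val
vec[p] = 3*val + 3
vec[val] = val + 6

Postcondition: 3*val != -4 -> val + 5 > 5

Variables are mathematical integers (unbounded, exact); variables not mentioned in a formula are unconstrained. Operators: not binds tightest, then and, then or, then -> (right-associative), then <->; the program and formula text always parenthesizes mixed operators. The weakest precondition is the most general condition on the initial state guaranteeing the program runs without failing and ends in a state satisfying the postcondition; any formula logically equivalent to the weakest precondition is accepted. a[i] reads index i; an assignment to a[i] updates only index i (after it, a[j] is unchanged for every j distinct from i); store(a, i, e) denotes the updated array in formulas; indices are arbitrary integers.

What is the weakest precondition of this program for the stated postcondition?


Working backward. After the program, the postcondition 3*val != -4 -> val + 5 > 5 must hold; in canonical form it is 3*val != -4 -> val > 0.
Before vec[val] := val + 6: 3*val != -4 -> val > 0
Before vec[p] := 3*val + 3: 3*val != -4 -> val > 0
Then branch requires 6*p != -28 -> 2*p > -8; else branch requires 3*val != -4 -> val > 0.
Before the if: ((3*val < 3*p - 7 or b >= 7) -> (6*p != -28 -> 2*p > -8)) and ((not (3*val < 3*p - 7 or b >= 7)) -> (3*val != -4 -> val > 0))
Before skip: ((3*val < 3*p - 7 or b >= 7) -> (6*p != -28 -> 2*p > -8)) and ((not (3*val < 3*p - 7 or b >= 7)) -> (3*val != -4 -> val > 0))
Answer: WP = ((3*val < 3*p - 7 or b >= 7) -> (6*p != -28 -> 2*p > -8)) and ((not (3*val < 3*p - 7 or b >= 7)) -> (3*val != -4 -> val > 0))


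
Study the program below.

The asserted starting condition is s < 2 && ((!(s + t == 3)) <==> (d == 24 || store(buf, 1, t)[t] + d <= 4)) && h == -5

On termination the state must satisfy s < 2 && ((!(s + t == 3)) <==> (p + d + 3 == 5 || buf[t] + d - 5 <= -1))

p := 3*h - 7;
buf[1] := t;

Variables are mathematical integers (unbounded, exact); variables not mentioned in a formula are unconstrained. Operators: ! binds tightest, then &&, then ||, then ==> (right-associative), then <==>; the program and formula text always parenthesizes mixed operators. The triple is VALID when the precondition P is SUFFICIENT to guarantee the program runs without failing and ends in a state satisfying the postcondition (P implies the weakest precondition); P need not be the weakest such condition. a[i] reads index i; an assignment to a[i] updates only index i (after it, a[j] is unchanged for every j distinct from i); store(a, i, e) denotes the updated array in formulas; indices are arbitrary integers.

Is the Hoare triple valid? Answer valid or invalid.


Working backward. After the program, the postcondition s < 2 && ((!(s + t == 3)) <==> (p + d + 3 == 5 || buf[t] + d - 5 <= -1)) must hold; in canonical form it is s < 2 && ((!(s + t == 3)) <==> (d + p == 2 || buf[t] + d <= 4)).
Before buf[1] := t: s < 2 && ((!(s + t == 3)) <==> (d + p == 2 || store(buf, 1, t)[t] + d <= 4))
Before p := 3*h - 7: s < 2 && ((!(s + t == 3)) <==> (d + 3*h == 9 || store(buf, 1, t)[t] + d <= 4))
The weakest precondition is s < 2 && ((!(s + t == 3)) <==> (d + 3*h == 9 || store(buf, 1, t)[t] + d <= 4)).
Check whether s < 2 && ((!(s + t == 3)) <==> (d == 24 || store(buf, 1, t)[t] + d <= 4)) && h == -5 implies it.
Every state satisfying the precondition satisfies the weakest precondition: the implication holds.
Answer: valid


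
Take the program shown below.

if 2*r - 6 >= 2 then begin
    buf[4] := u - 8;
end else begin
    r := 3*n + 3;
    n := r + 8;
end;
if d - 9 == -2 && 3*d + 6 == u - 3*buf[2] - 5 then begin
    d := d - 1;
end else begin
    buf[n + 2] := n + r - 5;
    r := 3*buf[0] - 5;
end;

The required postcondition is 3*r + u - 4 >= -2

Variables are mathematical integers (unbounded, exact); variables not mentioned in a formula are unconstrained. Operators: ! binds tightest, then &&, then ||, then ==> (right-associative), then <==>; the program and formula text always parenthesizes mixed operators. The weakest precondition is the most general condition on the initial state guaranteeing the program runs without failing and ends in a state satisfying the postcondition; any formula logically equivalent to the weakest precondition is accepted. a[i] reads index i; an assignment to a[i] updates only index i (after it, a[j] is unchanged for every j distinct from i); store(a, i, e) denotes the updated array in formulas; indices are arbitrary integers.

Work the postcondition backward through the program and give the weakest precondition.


Working backward. After the program, the postcondition 3*r + u - 4 >= -2 must hold; in canonical form it is 3*r + u >= 2.
Then branch requires 3*r + u >= 2; else branch requires 9*store(buf, n + 2, n + r - 5)[0] + u >= 17.
Before the if: ((d == 7 && 3*buf[2] + 3*d == u - 11) ==> 3*r + u >= 2) && ((!(d == 7 && 3*buf[2] + 3*d == u - 11)) ==> 9*store(buf, n + 2, n + r - 5)[0] + u >= 17)
Then branch requires ((d == 7 && 3*buf[2] + 3*d == u - 11) ==> 3*r + u >= 2) && ((!(d == 7 && 3*buf[2] + 3*d == u - 11)) ==> 9*store(store(buf, 4, u - 8), n + 2, n + r - 5)[0] + u >= 17); else branch requires ((d == 7 && 3*buf[2] + 3*d == u - 11) ==> 9*n + u >= -7) && ((!(d == 7 && 3*buf[2] + 3*d == u - 11)) ==> 9*store(buf, 3*n + 13, 6*n + 9)[0] + u >= 17).
Before the if: (2*r >= 8 ==> (((d == 7 && 3*buf[2] + 3*d == u - 11) ==> 3*r + u >= 2) && ((!(d == 7 && 3*buf[2] + 3*d == u - 11)) ==> 9*store(store(buf, 4, u - 8), n + 2, n + r - 5)[0] + u >= 17))) && ((!(2*r >= 8)) ==> (((d == 7 && 3*buf[2] + 3*d == u - 11) ==> 9*n + u >= -7) && ((!(d == 7 && 3*buf[2] + 3*d == u - 11)) ==> 9*store(buf, 3*n + 13, 6*n + 9)[0] + u >= 17)))
Answer: WP = (2*r >= 8 ==> (((d == 7 && 3*buf[2] + 3*d == u - 11) ==> 3*r + u >= 2) && ((!(d == 7 && 3*buf[2] + 3*d == u - 11)) ==> 9*store(store(buf, 4, u - 8), n + 2, n + r - 5)[0] + u >= 17))) && ((!(2*r >= 8)) ==> (((d == 7 && 3*buf[2] + 3*d == u - 11) ==> 9*n + u >= -7) && ((!(d == 7 && 3*buf[2] + 3*d == u - 11)) ==> 9*store(buf, 3*n + 13, 6*n + 9)[0] + u >= 17)))


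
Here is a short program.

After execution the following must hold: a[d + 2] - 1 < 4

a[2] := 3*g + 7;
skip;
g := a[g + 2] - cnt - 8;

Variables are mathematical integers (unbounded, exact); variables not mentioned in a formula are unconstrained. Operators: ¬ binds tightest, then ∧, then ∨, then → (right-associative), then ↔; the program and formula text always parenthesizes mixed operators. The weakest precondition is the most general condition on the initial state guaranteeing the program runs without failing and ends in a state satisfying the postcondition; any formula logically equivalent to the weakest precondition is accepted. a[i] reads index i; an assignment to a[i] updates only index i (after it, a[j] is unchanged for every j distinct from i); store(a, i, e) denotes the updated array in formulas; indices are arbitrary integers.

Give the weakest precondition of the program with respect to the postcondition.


Working backward. After the program, the postcondition a[d + 2] - 1 < 4 must hold; in canonical form it is a[d + 2] < 5.
Before g := a[g + 2] - cnt - 8: a[d + 2] < 5
Before skip: a[d + 2] < 5
Before a[2] := 3*g + 7: store(a, 2, 3*g + 7)[d + 2] < 5
Answer: WP = store(a, 2, 3*g + 7)[d + 2] < 5


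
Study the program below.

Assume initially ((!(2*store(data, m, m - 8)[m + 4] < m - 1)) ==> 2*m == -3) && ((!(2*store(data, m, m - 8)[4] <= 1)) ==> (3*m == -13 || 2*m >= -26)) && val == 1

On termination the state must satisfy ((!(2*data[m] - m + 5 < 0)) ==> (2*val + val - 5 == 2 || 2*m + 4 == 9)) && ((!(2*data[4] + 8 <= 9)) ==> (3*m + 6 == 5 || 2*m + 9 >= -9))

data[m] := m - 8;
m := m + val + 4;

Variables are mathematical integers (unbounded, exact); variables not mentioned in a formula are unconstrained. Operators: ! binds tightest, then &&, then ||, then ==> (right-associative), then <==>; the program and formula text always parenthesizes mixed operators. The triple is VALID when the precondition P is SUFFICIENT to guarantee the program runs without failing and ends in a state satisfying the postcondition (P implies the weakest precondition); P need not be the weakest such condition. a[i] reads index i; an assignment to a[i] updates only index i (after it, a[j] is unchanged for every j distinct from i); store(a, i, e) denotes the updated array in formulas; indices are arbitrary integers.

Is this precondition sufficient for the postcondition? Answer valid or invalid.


Working backward. After the program, the postcondition ((!(2*data[m] - m + 5 < 0)) ==> (2*val + val - 5 == 2 || 2*m + 4 == 9)) && ((!(2*data[4] + 8 <= 9)) ==> (3*m + 6 == 5 || 2*m + 9 >= -9)) must hold; in canonical form it is ((!(2*data[m] < m - 5)) ==> (3*val == 7 || 2*m == 5)) && ((!(2*data[4] <= 1)) ==> (3*m == -1 || 2*m >= -18)).
Before m := m + val + 4: ((!(2*data[m + val + 4] < m + val - 1)) ==> (3*val == 7 || 2*m + 2*val == -3)) && ((!(2*data[4] <= 1)) ==> (3*m + 3*val == -13 || 2*m + 2*val >= -26))
Before data[m] := m - 8: ((!(2*store(data, m, m - 8)[m + val + 4] < m + val - 1)) ==> (3*val == 7 || 2*m + 2*val == -3)) && ((!(2*store(data, m, m - 8)[4] <= 1)) ==> (3*m + 3*val == -13 || 2*m + 2*val >= -26))
The weakest precondition is ((!(2*store(data, m, m - 8)[m + val + 4] < m + val - 1)) ==> (3*val == 7 || 2*m + 2*val == -3)) && ((!(2*store(data, m, m - 8)[4] <= 1)) ==> (3*m + 3*val == -13 || 2*m + 2*val >= -26)).
Check whether ((!(2*store(data, m, m - 8)[m + 4] < m - 1)) ==> 2*m == -3) && ((!(2*store(data, m, m - 8)[4] <= 1)) ==> (3*m == -13 || 2*m >= -26)) && val == 1 implies it.
Countermodel: at the initial state data = {[-31042] = 2, [-31038] = -15522, [-31037] = 30152, [4] = -6516, elsewhere 2}, m = -31042, val = 1, the precondition holds but the weakest precondition fails.
Answer: invalid


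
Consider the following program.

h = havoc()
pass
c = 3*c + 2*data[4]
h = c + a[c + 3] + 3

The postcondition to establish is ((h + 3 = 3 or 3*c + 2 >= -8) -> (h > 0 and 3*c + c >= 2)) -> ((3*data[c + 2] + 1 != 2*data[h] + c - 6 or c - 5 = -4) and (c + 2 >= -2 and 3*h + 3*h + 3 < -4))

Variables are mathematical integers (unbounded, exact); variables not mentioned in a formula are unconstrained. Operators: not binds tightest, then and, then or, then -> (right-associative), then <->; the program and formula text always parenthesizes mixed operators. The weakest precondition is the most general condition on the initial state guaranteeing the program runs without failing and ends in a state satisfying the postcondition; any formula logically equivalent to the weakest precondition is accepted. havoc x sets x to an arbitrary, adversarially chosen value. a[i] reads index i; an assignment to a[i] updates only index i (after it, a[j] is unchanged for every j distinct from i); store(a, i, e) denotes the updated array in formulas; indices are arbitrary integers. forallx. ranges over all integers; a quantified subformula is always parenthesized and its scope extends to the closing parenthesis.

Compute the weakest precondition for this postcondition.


Working backward. After the program, the postcondition ((h + 3 = 3 or 3*c + 2 >= -8) -> (h > 0 and 3*c + c >= 2)) -> ((3*data[c + 2] + 1 != 2*data[h] + c - 6 or c - 5 = -4) and (c + 2 >= -2 and 3*h + 3*h + 3 < -4)) must hold; in canonical form it is ((h = 0 or 3*c >= -10) -> (h > 0 and 4*c >= 2)) -> ((3*data[c + 2] != 2*data[h] + c - 7 or c = 1) and c >= -4 and 6*h < -7).
Before h := c + a[c + 3] + 3: ((a[c + 3] + c = -3 or 3*c >= -10) -> (a[c + 3] + c > -3 and 4*c >= 2)) -> ((3*data[c + 2] != 2*data[a[c + 3] + c + 3] + c - 7 or c = 1) and c >= -4 and 6*a[c + 3] + 6*c < -25)
Before c := 3*c + 2*data[4]: ((a[2*data[4] + 3*c + 3] + 2*data[4] + 3*c = -3 or 6*data[4] + 9*c >= -10) -> (a[2*data[4] + 3*c + 3] + 2*data[4] + 3*c > -3 and 8*data[4] + 12*c >= 2)) -> ((3*data[2*data[4] + 3*c + 2] != 2*data[a[2*data[4] + 3*c + 3] + 2*data[4] + 3*c + 3] + 2*data[4] + 3*c - 7 or 2*data[4] + 3*c = 1) and 2*data[4] + 3*c >= -4 and 6*a[2*data[4] + 3*c + 3] + 12*data[4] + 18*c < -25)
Before skip: ((a[2*data[4] + 3*c + 3] + 2*data[4] + 3*c = -3 or 6*data[4] + 9*c >= -10) -> (a[2*data[4] + 3*c + 3] + 2*data[4] + 3*c > -3 and 8*data[4] + 12*c >= 2)) -> ((3*data[2*data[4] + 3*c + 2] != 2*data[a[2*data[4] + 3*c + 3] + 2*data[4] + 3*c + 3] + 2*data[4] + 3*c - 7 or 2*data[4] + 3*c = 1) and 2*data[4] + 3*c >= -4 and 6*a[2*data[4] + 3*c + 3] + 12*data[4] + 18*c < -25)
Before havoc h: ((a[2*data[4] + 3*c + 3] + 2*data[4] + 3*c = -3 or 6*data[4] + 9*c >= -10) -> (a[2*data[4] + 3*c + 3] + 2*data[4] + 3*c > -3 and 8*data[4] + 12*c >= 2)) -> ((3*data[2*data[4] + 3*c + 2] != 2*data[a[2*data[4] + 3*c + 3] + 2*data[4] + 3*c + 3] + 2*data[4] + 3*c - 7 or 2*data[4] + 3*c = 1) and 2*data[4] + 3*c >= -4 and 6*a[2*data[4] + 3*c + 3] + 12*data[4] + 18*c < -25)
Answer: WP = ((a[2*data[4] + 3*c + 3] + 2*data[4] + 3*c = -3 or 6*data[4] + 9*c >= -10) -> (a[2*data[4] + 3*c + 3] + 2*data[4] + 3*c > -3 and 8*data[4] + 12*c >= 2)) -> ((3*data[2*data[4] + 3*c + 2] != 2*data[a[2*data[4] + 3*c + 3] + 2*data[4] + 3*c + 3] + 2*data[4] + 3*c - 7 or 2*data[4] + 3*c = 1) and 2*data[4] + 3*c >= -4 and 6*a[2*data[4] + 3*c + 3] + 12*data[4] + 18*c < -25)


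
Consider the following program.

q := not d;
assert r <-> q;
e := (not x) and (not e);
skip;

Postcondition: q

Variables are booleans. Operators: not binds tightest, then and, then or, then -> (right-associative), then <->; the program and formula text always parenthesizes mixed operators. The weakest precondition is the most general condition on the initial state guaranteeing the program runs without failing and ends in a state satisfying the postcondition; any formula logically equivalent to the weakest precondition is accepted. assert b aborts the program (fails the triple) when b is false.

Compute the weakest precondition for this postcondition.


Working backward. After the program, q must hold.
Before skip: q
Before e := (not x) and (not e): q
Before assert r <-> q: (r <-> q) and q
Before q := not d: (r <-> (not d)) and (not d)
Answer: WP = (r <-> (not d)) and (not d)


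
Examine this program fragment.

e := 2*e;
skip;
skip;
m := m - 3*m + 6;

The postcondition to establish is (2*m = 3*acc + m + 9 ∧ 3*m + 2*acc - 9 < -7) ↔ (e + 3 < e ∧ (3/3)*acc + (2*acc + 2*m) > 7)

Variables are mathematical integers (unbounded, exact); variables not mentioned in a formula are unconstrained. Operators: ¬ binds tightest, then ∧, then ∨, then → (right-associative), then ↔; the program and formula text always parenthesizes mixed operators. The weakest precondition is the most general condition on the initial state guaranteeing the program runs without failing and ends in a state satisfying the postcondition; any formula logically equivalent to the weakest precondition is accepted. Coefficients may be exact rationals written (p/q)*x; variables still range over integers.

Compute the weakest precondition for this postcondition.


Working backward. After the program, the postcondition (2*m = 3*acc + m + 9 ∧ 3*m + 2*acc - 9 < -7) ↔ (e + 3 < e ∧ (3/3)*acc + (2*acc + 2*m) > 7) must hold; in canonical form it is ¬(m = 3*acc + 9 ∧ 2*acc + 3*m < 2).
Before m := m - 3*m + 6: ¬(3*acc + 2*m = -3 ∧ 2*acc < 6*m - 16)
Before skip: ¬(3*acc + 2*m = -3 ∧ 2*acc < 6*m - 16)
Before skip: ¬(3*acc + 2*m = -3 ∧ 2*acc < 6*m - 16)
Before e := 2*e: ¬(3*acc + 2*m = -3 ∧ 2*acc < 6*m - 16)
Answer: WP = ¬(3*acc + 2*m = -3 ∧ 2*acc < 6*m - 16)


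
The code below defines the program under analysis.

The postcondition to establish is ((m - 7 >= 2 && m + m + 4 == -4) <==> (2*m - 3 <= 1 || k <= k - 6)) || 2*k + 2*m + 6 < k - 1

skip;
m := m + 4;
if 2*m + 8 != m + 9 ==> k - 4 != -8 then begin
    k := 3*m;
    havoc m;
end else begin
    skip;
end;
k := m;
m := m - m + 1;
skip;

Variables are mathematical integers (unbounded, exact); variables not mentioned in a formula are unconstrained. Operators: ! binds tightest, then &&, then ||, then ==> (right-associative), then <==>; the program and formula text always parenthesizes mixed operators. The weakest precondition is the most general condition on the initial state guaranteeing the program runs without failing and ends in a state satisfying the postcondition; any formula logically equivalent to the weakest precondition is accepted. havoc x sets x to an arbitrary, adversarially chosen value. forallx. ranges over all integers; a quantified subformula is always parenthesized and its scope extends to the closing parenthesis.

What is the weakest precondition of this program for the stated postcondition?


Working backward. After the program, the postcondition ((m - 7 >= 2 && m + m + 4 == -4) <==> (2*m - 3 <= 1 || k <= k - 6)) || 2*k + 2*m + 6 < k - 1 must hold; in canonical form it is ((m >= 9 && 2*m == -8) <==> 2*m <= 4) || k + 2*m < -7.
Before skip: ((m >= 9 && 2*m == -8) <==> 2*m <= 4) || k + 2*m < -7
Before m := m - m + 1: k < -9
Before k := m: m < -9
Then branch requires forall m_1. m_1 < -9; else branch requires m < -9.
Before the if: ((m != 1 ==> k != -4) ==> (forall m_1. m_1 < -9)) && ((!(m != 1 ==> k != -4)) ==> m < -9)
Before m := m + 4: ((m != -3 ==> k != -4) ==> (forall m_1. m_1 < -9)) && ((!(m != -3 ==> k != -4)) ==> m < -13)
Before skip: ((m != -3 ==> k != -4) ==> (forall m_1. m_1 < -9)) && ((!(m != -3 ==> k != -4)) ==> m < -13)
Answer: WP = ((m != -3 ==> k != -4) ==> (forall m_1. m_1 < -9)) && ((!(m != -3 ==> k != -4)) ==> m < -13)


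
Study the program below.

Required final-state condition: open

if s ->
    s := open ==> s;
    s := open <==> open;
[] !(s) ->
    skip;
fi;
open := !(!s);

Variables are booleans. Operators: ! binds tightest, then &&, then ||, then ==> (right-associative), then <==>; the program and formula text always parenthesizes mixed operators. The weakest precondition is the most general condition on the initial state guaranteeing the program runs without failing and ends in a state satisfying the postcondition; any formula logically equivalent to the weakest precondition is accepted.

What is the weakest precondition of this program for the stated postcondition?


Working backward. After the program, open must hold.
Before open := !(!s): s
Then branch requires true; else branch requires s.
Before the if: (!s) ==> s
Answer: WP = (!s) ==> s


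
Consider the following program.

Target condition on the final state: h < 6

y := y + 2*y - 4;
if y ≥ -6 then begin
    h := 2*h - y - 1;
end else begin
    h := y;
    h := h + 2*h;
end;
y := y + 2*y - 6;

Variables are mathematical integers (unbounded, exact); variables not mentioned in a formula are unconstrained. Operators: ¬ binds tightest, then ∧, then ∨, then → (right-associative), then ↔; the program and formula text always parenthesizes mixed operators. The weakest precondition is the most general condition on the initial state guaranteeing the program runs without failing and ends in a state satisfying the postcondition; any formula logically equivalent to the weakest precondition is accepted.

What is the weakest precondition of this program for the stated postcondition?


Working backward. After the program, h < 6 must hold.
Before y := y + 2*y - 6: h < 6
Then branch requires 2*h < y + 7; else branch requires 3*y < 6.
Before the if: (y ≥ -6 → 2*h < y + 7) ∧ ((¬(y ≥ -6)) → 3*y < 6)
Before y := y + 2*y - 4: (3*y ≥ -2 → 2*h < 3*y + 3) ∧ ((¬(3*y ≥ -2)) → 9*y < 18)
Answer: WP = (3*y ≥ -2 → 2*h < 3*y + 3) ∧ ((¬(3*y ≥ -2)) → 9*y < 18)


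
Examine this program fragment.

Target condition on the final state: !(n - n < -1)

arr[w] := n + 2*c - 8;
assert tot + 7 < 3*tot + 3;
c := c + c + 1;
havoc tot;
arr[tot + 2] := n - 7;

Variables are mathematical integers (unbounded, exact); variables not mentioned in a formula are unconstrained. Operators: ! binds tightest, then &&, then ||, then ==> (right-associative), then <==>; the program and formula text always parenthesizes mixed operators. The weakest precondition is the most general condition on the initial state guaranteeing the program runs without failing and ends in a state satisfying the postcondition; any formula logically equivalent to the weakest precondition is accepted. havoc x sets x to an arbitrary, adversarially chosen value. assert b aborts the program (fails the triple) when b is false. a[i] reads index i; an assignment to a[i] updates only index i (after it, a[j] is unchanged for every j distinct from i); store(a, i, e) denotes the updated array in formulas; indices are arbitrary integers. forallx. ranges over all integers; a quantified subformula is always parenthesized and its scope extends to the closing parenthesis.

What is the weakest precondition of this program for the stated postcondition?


Working backward. After the program, the postcondition !(n - n < -1) must hold; in canonical form it is true.
Before arr[tot + 2] := n - 7: true
Before havoc tot: true
Before c := c + c + 1: true
Before assert tot + 7 < 3*tot + 3: 2*tot > 4
Before arr[w] := n + 2*c - 8: 2*tot > 4
Answer: WP = 2*tot > 4


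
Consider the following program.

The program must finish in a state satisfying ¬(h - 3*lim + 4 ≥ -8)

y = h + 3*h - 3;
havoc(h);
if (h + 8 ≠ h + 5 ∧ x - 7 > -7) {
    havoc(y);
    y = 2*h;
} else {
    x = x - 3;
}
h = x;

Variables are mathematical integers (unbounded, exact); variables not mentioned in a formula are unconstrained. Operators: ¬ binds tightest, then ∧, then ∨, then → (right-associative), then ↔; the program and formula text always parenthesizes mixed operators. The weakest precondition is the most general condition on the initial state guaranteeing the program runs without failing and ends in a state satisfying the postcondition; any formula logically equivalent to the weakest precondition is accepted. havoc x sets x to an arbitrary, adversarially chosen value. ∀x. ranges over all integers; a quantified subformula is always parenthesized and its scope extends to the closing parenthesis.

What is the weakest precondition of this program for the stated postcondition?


Working backward. After the program, the postcondition ¬(h - 3*lim + 4 ≥ -8) must hold; in canonical form it is ¬(h ≥ 3*lim - 12).
Before h := x: ¬(x ≥ 3*lim - 12)
Then branch requires ¬(x ≥ 3*lim - 12); else branch requires ¬(x ≥ 3*lim - 9).
Before the if: (x > 0 → (¬(x ≥ 3*lim - 12))) ∧ ((¬(x > 0)) → (¬(x ≥ 3*lim - 9)))
Before havoc h: (x > 0 → (¬(x ≥ 3*lim - 12))) ∧ ((¬(x > 0)) → (¬(x ≥ 3*lim - 9)))
Before y := h + 3*h - 3: (x > 0 → (¬(x ≥ 3*lim - 12))) ∧ ((¬(x > 0)) → (¬(x ≥ 3*lim - 9)))
Answer: WP = (x > 0 → (¬(x ≥ 3*lim - 12))) ∧ ((¬(x > 0)) → (¬(x ≥ 3*lim - 9)))


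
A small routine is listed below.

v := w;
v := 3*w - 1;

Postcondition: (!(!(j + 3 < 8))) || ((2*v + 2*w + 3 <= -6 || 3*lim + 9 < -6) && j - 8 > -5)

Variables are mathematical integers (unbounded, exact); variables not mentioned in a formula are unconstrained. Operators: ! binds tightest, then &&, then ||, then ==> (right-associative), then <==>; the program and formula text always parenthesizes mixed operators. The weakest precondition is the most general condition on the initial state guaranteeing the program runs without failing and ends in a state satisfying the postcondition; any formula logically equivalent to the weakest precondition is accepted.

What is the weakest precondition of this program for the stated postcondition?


Working backward. After the program, the postcondition (!(!(j + 3 < 8))) || ((2*v + 2*w + 3 <= -6 || 3*lim + 9 < -6) && j - 8 > -5) must hold; in canonical form it is j < 5 || ((2*v + 2*w <= -9 || 3*lim < -15) && j > 3).
Before v := 3*w - 1: j < 5 || ((8*w <= -7 || 3*lim < -15) && j > 3)
Before v := w: j < 5 || ((8*w <= -7 || 3*lim < -15) && j > 3)
Answer: WP = j < 5 || ((8*w <= -7 || 3*lim < -15) && j > 3)


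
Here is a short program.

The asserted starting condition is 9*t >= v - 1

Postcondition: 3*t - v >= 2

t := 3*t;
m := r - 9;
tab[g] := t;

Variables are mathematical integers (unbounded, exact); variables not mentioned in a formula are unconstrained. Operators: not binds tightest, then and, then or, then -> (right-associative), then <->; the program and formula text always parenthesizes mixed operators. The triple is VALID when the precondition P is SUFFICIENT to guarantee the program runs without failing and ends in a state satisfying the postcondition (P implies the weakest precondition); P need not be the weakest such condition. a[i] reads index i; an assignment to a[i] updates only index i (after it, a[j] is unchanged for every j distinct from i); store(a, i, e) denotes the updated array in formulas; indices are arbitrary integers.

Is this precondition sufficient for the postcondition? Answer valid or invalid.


Working backward. After the program, the postcondition 3*t - v >= 2 must hold; in canonical form it is 3*t >= v + 2.
Before tab[g] := t: 3*t >= v + 2
Before m := r - 9: 3*t >= v + 2
Before t := 3*t: 9*t >= v + 2
The weakest precondition is 9*t >= v + 2.
Check whether 9*t >= v - 1 implies it.
Countermodel: at the initial state t = 0, v = 0, the precondition holds but the weakest precondition fails.
Answer: invalid


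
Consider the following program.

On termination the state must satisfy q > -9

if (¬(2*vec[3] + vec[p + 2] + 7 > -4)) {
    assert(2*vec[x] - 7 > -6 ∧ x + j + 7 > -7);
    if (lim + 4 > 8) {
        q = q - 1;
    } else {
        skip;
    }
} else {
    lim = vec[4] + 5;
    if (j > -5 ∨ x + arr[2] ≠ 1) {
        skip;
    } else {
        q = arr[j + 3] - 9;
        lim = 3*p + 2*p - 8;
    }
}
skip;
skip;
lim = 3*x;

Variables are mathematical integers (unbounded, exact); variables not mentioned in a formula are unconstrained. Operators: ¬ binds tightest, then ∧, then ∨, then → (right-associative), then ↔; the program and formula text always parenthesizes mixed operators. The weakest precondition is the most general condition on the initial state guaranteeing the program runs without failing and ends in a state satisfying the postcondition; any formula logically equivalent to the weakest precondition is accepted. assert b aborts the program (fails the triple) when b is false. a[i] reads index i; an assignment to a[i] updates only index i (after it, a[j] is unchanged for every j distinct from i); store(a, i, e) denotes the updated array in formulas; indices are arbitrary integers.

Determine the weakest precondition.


Working backward. After the program, q > -9 must hold.
Before lim := 3*x: q > -9
Before skip: q > -9
Before skip: q > -9
Then branch requires 2*vec[x] > 1 ∧ j + x > -14 ∧ (lim > 4 → q > -8) ∧ ((¬(lim > 4)) → q > -9); else branch requires ((j > -5 ∨ arr[2] + x ≠ 1) → q > -9) ∧ ((¬(j > -5 ∨ arr[2] + x ≠ 1)) → arr[j + 3] > 0).
Before the if: ((¬(vec[p + 2] + 2*vec[3] > -11)) → (2*vec[x] > 1 ∧ j + x > -14 ∧ (lim > 4 → q > -8) ∧ ((¬(lim > 4)) → q > -9))) ∧ (vec[p + 2] + 2*vec[3] > -11 → (((j > -5 ∨ arr[2] + x ≠ 1) → q > -9) ∧ ((¬(j > -5 ∨ arr[2] + x ≠ 1)) → arr[j + 3] > 0)))
Answer: WP = ((¬(vec[p + 2] + 2*vec[3] > -11)) → (2*vec[x] > 1 ∧ j + x > -14 ∧ (lim > 4 → q > -8) ∧ ((¬(lim > 4)) → q > -9))) ∧ (vec[p + 2] + 2*vec[3] > -11 → (((j > -5 ∨ arr[2] + x ≠ 1) → q > -9) ∧ ((¬(j > -5 ∨ arr[2] + x ≠ 1)) → arr[j + 3] > 0)))


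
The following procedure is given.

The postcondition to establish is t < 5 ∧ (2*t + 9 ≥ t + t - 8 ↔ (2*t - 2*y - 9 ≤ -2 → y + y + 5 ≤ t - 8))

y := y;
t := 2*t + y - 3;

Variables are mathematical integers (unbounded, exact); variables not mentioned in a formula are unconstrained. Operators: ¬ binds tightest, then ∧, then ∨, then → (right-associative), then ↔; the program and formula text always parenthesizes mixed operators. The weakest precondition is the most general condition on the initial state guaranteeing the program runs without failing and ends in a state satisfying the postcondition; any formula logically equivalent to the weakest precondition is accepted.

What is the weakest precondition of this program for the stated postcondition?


Working backward. After the program, the postcondition t < 5 ∧ (2*t + 9 ≥ t + t - 8 ↔ (2*t - 2*y - 9 ≤ -2 → y + y + 5 ≤ t - 8)) must hold; in canonical form it is t < 5 ∧ (2*t ≤ 2*y + 7 → 2*y ≤ t - 13).
Before t := 2*t + y - 3: 2*t + y < 8 ∧ (4*t ≤ 13 → y ≤ 2*t - 16)
Before y := y: 2*t + y < 8 ∧ (4*t ≤ 13 → y ≤ 2*t - 16)
Answer: WP = 2*t + y < 8 ∧ (4*t ≤ 13 → y ≤ 2*t - 16)


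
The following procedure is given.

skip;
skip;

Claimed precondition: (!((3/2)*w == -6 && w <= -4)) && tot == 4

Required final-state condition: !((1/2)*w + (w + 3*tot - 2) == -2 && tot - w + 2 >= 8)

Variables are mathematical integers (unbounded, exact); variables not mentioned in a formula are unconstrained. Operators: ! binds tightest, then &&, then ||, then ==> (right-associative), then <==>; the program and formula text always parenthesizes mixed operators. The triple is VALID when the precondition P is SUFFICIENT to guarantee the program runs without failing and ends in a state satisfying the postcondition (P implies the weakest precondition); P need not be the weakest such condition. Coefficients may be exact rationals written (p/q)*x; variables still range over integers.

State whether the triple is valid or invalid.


Working backward. After the program, the postcondition !((1/2)*w + (w + 3*tot - 2) == -2 && tot - w + 2 >= 8) must hold; in canonical form it is !(3*tot + (3/2)*w == 0 && tot >= w + 6).
Before skip: !(3*tot + (3/2)*w == 0 && tot >= w + 6)
Before skip: !(3*tot + (3/2)*w == 0 && tot >= w + 6)
The weakest precondition is !(3*tot + (3/2)*w == 0 && tot >= w + 6).
Check whether (!((3/2)*w == -6 && w <= -4)) && tot == 4 implies it.
Countermodel: at the initial state tot = 4, w = -8, the precondition holds but the weakest precondition fails.
Answer: invalid


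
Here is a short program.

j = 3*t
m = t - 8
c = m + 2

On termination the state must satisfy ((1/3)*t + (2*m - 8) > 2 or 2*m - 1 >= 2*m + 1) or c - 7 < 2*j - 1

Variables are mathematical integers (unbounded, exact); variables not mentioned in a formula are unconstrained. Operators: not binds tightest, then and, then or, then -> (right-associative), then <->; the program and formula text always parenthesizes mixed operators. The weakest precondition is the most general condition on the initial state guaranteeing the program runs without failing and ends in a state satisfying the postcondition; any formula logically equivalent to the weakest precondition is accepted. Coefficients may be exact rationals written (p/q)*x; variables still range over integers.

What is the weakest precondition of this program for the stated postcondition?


Working backward. After the program, the postcondition ((1/3)*t + (2*m - 8) > 2 or 2*m - 1 >= 2*m + 1) or c - 7 < 2*j - 1 must hold; in canonical form it is 2*m + (1/3)*t > 10 or c < 2*j + 6.
Before c := m + 2: 2*m + (1/3)*t > 10 or m < 2*j + 4
Before m := t - 8: (7/3)*t > 26 or t < 2*j + 12
Before j := 3*t: (7/3)*t > 26 or 5*t > -12
Answer: WP = (7/3)*t > 26 or 5*t > -12


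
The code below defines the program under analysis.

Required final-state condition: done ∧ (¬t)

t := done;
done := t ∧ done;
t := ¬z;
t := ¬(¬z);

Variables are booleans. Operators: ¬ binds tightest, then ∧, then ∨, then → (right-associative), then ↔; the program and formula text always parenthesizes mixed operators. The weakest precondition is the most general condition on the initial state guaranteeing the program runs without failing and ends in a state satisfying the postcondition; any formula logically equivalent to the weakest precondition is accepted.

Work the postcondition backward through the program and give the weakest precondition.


Working backward. After the program, done ∧ (¬t) must hold.
Before t := ¬(¬z): done ∧ (¬z)
Before t := ¬z: done ∧ (¬z)
Before done := t ∧ done: t ∧ done ∧ (¬z)
Before t := done: done ∧ (¬z)
Answer: WP = done ∧ (¬z)


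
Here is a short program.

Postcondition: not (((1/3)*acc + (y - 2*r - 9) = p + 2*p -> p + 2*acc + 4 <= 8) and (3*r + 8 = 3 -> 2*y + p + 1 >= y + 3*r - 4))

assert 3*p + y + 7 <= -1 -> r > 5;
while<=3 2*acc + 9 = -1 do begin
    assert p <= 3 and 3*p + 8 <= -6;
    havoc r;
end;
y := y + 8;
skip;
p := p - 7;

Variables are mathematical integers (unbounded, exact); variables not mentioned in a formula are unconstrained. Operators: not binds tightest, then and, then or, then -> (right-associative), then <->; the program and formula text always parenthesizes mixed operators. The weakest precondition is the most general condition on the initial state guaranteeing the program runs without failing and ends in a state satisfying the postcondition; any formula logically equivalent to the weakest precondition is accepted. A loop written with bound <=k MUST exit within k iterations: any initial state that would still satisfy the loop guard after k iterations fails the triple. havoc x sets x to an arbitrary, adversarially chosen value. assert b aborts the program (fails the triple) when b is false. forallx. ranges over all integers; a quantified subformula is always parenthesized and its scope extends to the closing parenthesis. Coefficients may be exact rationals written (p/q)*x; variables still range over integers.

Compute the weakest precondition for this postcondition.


Working backward. After the program, the postcondition not (((1/3)*acc + (y - 2*r - 9) = p + 2*p -> p + 2*acc + 4 <= 8) and (3*r + 8 = 3 -> 2*y + p + 1 >= y + 3*r - 4)) must hold; in canonical form it is not (((1/3)*acc + y = 3*p + 2*r + 9 -> 2*acc + p <= 4) and (3*r = -5 -> p + y >= 3*r - 5)).
Before p := p - 7: not (((1/3)*acc + y = 3*p + 2*r - 12 -> 2*acc + p <= 11) and (3*r = -5 -> p + y >= 3*r + 2))
Before skip: not (((1/3)*acc + y = 3*p + 2*r - 12 -> 2*acc + p <= 11) and (3*r = -5 -> p + y >= 3*r + 2))
Before y := y + 8: not (((1/3)*acc + y = 3*p + 2*r - 20 -> 2*acc + p <= 11) and (3*r = -5 -> p + y >= 3*r - 6))
Before the loop (bound <=3), unroll the exhaustion recursion (WP_0 = exit-now case; WP_j = one more guarded iteration, up to j = 3):
  WP_0: (not (2*acc = -10)) and (not (((1/3)*acc + y = 3*p + 2*r - 20 -> 2*acc + p <= 11) and (3*r = -5 -> p + y >= 3*r - 6)))
  WP_1: (2*acc = -10 -> (p <= 3 and 3*p <= -14 and (forall r_1. ((not (2*acc = -10)) and (not (((1/3)*acc + y = 3*p + 2*r_1 - 20 -> 2*acc + p <= 11) and (3*r_1 = -5 -> p + y >= 3*r_1 - 6))))))) and ((not (2*acc = -10)) -> (not (((1/3)*acc + y = 3*p + 2*r - 20 -> 2*acc + p <= 11) and (3*r = -5 -> p + y >= 3*r - 6))))
  WP_2: (2*acc = -10 -> (p <= 3 and 3*p <= -14 and (forall r_2. ((2*acc = -10 -> (p <= 3 and 3*p <= -14 and (forall r_1. ((not (2*acc = -10)) and (not (((1/3)*acc + y = 3*p + 2*r_1 - 20 -> 2*acc + p <= 11) and (3*r_1 = -5 -> p + y >= 3*r_1 - 6))))))) and ((not (2*acc = -10)) -> (not (((1/3)*acc + y = 3*p + 2*r_2 - 20 -> 2*acc + p <= 11) and (3*r_2 = -5 -> p + y >= 3*r_2 - 6)))))))) and ((not (2*acc = -10)) -> (not (((1/3)*acc + y = 3*p + 2*r - 20 -> 2*acc + p <= 11) and (3*r = -5 -> p + y >= 3*r - 6))))
  WP_3: (2*acc = -10 -> (p <= 3 and 3*p <= -14 and (forall r_3. ((2*acc = -10 -> (p <= 3 and 3*p <= -14 and (forall r_2. ((2*acc = -10 -> (p <= 3 and 3*p <= -14 and (forall r_1. ((not (2*acc = -10)) and (not (((1/3)*acc + y = 3*p + 2*r_1 - 20 -> 2*acc + p <= 11) and (3*r_1 = -5 -> p + y >= 3*r_1 - 6))))))) and ((not (2*acc = -10)) -> (not (((1/3)*acc + y = 3*p + 2*r_2 - 20 -> 2*acc + p <= 11) and (3*r_2 = -5 -> p + y >= 3*r_2 - 6)))))))) and ((not (2*acc = -10)) -> (not (((1/3)*acc + y = 3*p + 2*r_3 - 20 -> 2*acc + p <= 11) and (3*r_3 = -5 -> p + y >= 3*r_3 - 6)))))))) and ((not (2*acc = -10)) -> (not (((1/3)*acc + y = 3*p + 2*r - 20 -> 2*acc + p <= 11) and (3*r = -5 -> p + y >= 3*r - 6))))
So before the loop: (2*acc = -10 -> (p <= 3 and 3*p <= -14 and (forall r_3. ((2*acc = -10 -> (p <= 3 and 3*p <= -14 and (forall r_2. ((2*acc = -10 -> (p <= 3 and 3*p <= -14 and (forall r_1. ((not (2*acc = -10)) and (not (((1/3)*acc + y = 3*p + 2*r_1 - 20 -> 2*acc + p <= 11) and (3*r_1 = -5 -> p + y >= 3*r_1 - 6))))))) and ((not (2*acc = -10)) -> (not (((1/3)*acc + y = 3*p + 2*r_2 - 20 -> 2*acc + p <= 11) and (3*r_2 = -5 -> p + y >= 3*r_2 - 6)))))))) and ((not (2*acc = -10)) -> (not (((1/3)*acc + y = 3*p + 2*r_3 - 20 -> 2*acc + p <= 11) and (3*r_3 = -5 -> p + y >= 3*r_3 - 6)))))))) and ((not (2*acc = -10)) -> (not (((1/3)*acc + y = 3*p + 2*r - 20 -> 2*acc + p <= 11) and (3*r = -5 -> p + y >= 3*r - 6))))
Before assert 3*p + y + 7 <= -1 -> r > 5: (3*p + y <= -8 -> r > 5) and (2*acc = -10 -> (p <= 3 and 3*p <= -14 and (forall r_3. ((2*acc = -10 -> (p <= 3 and 3*p <= -14 and (forall r_2. ((2*acc = -10 -> (p <= 3 and 3*p <= -14 and (forall r_1. ((not (2*acc = -10)) and (not (((1/3)*acc + y = 3*p + 2*r_1 - 20 -> 2*acc + p <= 11) and (3*r_1 = -5 -> p + y >= 3*r_1 - 6))))))) and ((not (2*acc = -10)) -> (not (((1/3)*acc + y = 3*p + 2*r_2 - 20 -> 2*acc + p <= 11) and (3*r_2 = -5 -> p + y >= 3*r_2 - 6)))))))) and ((not (2*acc = -10)) -> (not (((1/3)*acc + y = 3*p + 2*r_3 - 20 -> 2*acc + p <= 11) and (3*r_3 = -5 -> p + y >= 3*r_3 - 6)))))))) and ((not (2*acc = -10)) -> (not (((1/3)*acc + y = 3*p + 2*r - 20 -> 2*acc + p <= 11) and (3*r = -5 -> p + y >= 3*r - 6))))
Answer: WP = (3*p + y <= -8 -> r > 5) and (2*acc = -10 -> (p <= 3 and 3*p <= -14 and (forall r_3. ((2*acc = -10 -> (p <= 3 and 3*p <= -14 and (forall r_2. ((2*acc = -10 -> (p <= 3 and 3*p <= -14 and (forall r_1. ((not (2*acc = -10)) and (not (((1/3)*acc + y = 3*p + 2*r_1 - 20 -> 2*acc + p <= 11) and (3*r_1 = -5 -> p + y >= 3*r_1 - 6))))))) and ((not (2*acc = -10)) -> (not (((1/3)*acc + y = 3*p + 2*r_2 - 20 -> 2*acc + p <= 11) and (3*r_2 = -5 -> p + y >= 3*r_2 - 6)))))))) and ((not (2*acc = -10)) -> (not (((1/3)*acc + y = 3*p + 2*r_3 - 20 -> 2*acc + p <= 11) and (3*r_3 = -5 -> p + y >= 3*r_3 - 6)))))))) and ((not (2*acc = -10)) -> (not (((1/3)*acc + y = 3*p + 2*r - 20 -> 2*acc + p <= 11) and (3*r = -5 -> p + y >= 3*r - 6))))


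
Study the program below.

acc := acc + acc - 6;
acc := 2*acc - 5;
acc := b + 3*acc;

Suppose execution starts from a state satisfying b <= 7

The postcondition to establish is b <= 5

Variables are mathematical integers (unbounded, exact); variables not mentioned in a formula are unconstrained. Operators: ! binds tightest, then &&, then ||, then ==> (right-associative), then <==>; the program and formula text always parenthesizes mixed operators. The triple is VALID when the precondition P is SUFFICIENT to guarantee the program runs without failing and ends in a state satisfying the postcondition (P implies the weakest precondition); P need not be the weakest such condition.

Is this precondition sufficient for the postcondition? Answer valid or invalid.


Working backward. After the program, b <= 5 must hold.
Before acc := b + 3*acc: b <= 5
Before acc := 2*acc - 5: b <= 5
Before acc := acc + acc - 6: b <= 5
The weakest precondition is b <= 5.
Check whether b <= 7 implies it.
Countermodel: at the initial state b = 6, the precondition holds but the weakest precondition fails.
Answer: invalid
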